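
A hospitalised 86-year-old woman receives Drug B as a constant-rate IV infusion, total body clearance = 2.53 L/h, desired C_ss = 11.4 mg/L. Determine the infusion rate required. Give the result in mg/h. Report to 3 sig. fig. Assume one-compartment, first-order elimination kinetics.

At steady state, infusion rate R₀ = Css × CL = 11.4 × 2.530 = 28.84 mg/h

28.8 mg/h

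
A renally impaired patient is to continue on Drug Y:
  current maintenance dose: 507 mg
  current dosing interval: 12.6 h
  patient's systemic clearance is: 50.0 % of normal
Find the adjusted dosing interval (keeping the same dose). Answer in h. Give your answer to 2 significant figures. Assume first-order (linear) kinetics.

To keep the same average steady-state level, dosing rate must scale with clearance.
CL ratio = 50.0 / 100 = 0.5000
New interval (same dose) = 12.6 / 0.5000 = 25.20 h

25 h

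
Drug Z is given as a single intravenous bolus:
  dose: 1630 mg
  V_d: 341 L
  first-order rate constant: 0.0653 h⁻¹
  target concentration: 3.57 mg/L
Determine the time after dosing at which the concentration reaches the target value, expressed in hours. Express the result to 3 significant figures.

4.47 h

C₀ = Dose / Vd = 1630 / 341 = 4.780 mg/L
t = ln(C₀ / C) / k = ln(4.780 / 3.57) / 0.06530
  = ln(1.339) / 0.06530 = 0.2919 / 0.06530 = 4.470 h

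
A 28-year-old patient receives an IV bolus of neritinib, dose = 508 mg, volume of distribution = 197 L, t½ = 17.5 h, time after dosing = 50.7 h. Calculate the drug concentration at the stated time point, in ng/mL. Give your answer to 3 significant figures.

346 ng/mL

C₀ = Dose / Vd = 508.0 / 197 = 2.579 mg/L
k = ln2 / t½ = 0.693147 / 17.5 = 0.03961 h⁻¹
C = C₀ · e^(−k·t) = 2.579 × e^(−0.03961 × 50.7)
  = 2.579 × 0.1342 = 0.3461 mg/L
Convert: 0.3461 mg/L × 1000 = 346.1 ng/mL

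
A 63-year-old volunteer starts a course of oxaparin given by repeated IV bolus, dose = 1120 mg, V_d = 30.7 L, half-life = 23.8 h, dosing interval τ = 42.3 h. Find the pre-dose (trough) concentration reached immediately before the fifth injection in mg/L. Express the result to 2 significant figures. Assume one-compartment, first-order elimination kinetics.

15 mg/L

C₀ per dose = Dose / Vd = 1120 / 30.7 = 36.48 mg/L
k = ln2 / t½ = 0.693147 / 23.8 = 0.02912 h⁻¹
Fraction remaining after one interval: r = e^(−kτ) = e^(−0.02912 × 42.3) = 0.2918
Before dose 5, 4 doses have been given (aged 1τ, 2τ, 3τ, 4τ).
C_trough = C₀ × (r + r² + … + r^4) = C₀ × r(1−r^4)/(1−r)
        = 36.48 × 0.2918 × (1 − 0.007250) / (1 − 0.2918) = 14.92 mg/L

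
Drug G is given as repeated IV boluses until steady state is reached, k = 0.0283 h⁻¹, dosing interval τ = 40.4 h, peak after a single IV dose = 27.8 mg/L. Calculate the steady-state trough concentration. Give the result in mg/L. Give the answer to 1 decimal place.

13.0 mg/L

e^(−kτ) = e^(−0.02830 × 40.4) = 0.3188
Accumulation ratio R = 1 / (1 − e^(−kτ)) = 1 / (1 − 0.3188) = 1.468
Steady-state trough = C₀ × R × e^(−kτ) = 27.8 × 1.468 × 0.3188 = 13.01 mg/L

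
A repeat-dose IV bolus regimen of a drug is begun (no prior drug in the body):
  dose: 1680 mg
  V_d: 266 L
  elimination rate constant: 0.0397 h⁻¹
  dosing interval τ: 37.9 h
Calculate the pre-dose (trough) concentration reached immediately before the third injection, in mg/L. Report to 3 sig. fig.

C₀ per dose = Dose / Vd = 1680 / 266 = 6.316 mg/L
Fraction remaining after one interval: r = e^(−kτ) = e^(−0.03970 × 37.9) = 0.2221
Before dose 3, 2 doses have been given (aged 1τ, 2τ).
C_trough = C₀ × (r + r²) = 6.316 × (0.2221 + 0.04933) = 1.714 mg/L

1.71 mg/L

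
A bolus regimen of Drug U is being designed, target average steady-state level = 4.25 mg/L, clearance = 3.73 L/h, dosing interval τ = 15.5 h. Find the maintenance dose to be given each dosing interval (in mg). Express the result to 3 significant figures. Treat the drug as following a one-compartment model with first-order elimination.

246 mg

At steady state, Dose/τ = Css × CL.
Dose = Css × CL × τ = 4.25 × 3.730 × 15.5 = 245.7 mg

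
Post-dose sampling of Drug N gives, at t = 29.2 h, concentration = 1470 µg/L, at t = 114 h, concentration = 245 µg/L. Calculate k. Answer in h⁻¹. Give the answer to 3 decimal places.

k = ln(C₁/C₂) / (t₂ − t₁) = ln(1470/245) / (114 − 29.2)
  = 1.792 / 84.80 = 0.02113 h⁻¹

0.021 h⁻¹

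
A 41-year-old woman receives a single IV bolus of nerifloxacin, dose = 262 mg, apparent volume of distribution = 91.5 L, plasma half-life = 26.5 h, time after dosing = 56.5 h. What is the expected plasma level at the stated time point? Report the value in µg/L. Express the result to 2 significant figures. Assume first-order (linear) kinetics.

650 µg/L

C₀ = Dose / Vd = 262.0 / 91.5 = 2.863 mg/L
k = ln2 / t½ = 0.693147 / 26.5 = 0.02616 h⁻¹
C = C₀ · e^(−k·t) = 2.863 × e^(−0.02616 × 56.5)
  = 2.863 × 0.2281 = 0.6531 mg/L
Convert: 0.6531 mg/L × 1000 = 653.1 µg/L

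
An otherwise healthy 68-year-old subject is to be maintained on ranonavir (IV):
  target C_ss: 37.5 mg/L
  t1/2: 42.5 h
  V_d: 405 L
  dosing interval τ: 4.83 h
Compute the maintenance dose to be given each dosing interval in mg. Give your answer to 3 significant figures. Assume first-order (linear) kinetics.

1200 mg

k = ln2 / t½ = 0.693147 / 42.5 = 0.01631 h⁻¹
CL = k × Vd = 0.01631 × 405 = 6.606 L/h
At steady state, Dose/τ = Css × CL.
Dose = Css × CL × τ = 37.5 × 6.606 × 4.83 = 1197 mg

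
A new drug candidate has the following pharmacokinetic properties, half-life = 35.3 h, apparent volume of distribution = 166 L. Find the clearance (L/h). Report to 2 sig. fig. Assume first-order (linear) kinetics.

k = ln2 / t½ = 0.693147 / 35.3 = 0.01964 h⁻¹
CL = k × Vd = 0.01964 × 166 = 3.260 L/h

3.3 L/h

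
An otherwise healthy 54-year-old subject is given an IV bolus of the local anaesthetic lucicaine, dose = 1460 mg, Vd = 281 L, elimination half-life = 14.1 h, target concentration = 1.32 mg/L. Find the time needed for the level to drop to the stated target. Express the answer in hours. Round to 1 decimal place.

27.9 h

C₀ = Dose / Vd = 1460 / 281 = 5.196 mg/L
k = ln2 / t½ = 0.693147 / 14.1 = 0.04916 h⁻¹
t = ln(C₀ / C) / k = ln(5.196 / 1.32) / 0.04916
  = ln(3.936) / 0.04916 = 1.370 / 0.04916 = 27.87 h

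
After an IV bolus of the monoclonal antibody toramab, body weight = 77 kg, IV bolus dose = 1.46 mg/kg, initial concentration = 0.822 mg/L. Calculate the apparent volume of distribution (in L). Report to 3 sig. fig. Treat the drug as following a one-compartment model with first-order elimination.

137 L

Dose = 1.46 × 77 = 112.4 mg
Vd = Dose / C₀ = 112.4 / 0.822 = 136.7 L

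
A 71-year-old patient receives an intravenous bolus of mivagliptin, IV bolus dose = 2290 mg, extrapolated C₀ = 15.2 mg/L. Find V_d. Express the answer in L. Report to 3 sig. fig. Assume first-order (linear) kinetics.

151 L

Vd = Dose / C₀ = 2290 / 15.2 = 150.7 L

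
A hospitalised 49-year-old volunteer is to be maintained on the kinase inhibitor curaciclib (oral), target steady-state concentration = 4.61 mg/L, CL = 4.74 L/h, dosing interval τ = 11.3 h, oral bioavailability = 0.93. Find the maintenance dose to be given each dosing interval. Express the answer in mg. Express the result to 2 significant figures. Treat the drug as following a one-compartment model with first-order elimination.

At steady state, F × (Dose/τ) = Css × CL.
Dose = Css × CL × τ / F = 4.61 × 4.740 × 11.3 / 0.93 = 265.5 mg

270 mg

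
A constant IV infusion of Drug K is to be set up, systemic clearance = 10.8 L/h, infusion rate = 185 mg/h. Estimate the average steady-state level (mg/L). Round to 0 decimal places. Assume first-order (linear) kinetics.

At steady state Css = R₀ / CL = 185 / 10.80 = 17.13 mg/L

17 mg/L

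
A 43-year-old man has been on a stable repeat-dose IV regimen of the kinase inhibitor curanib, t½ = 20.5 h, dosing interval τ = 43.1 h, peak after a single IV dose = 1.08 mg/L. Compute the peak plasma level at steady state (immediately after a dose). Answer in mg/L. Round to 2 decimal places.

1.41 mg/L

k = ln2 / t½ = 0.693147 / 20.5 = 0.03381 h⁻¹
e^(−kτ) = e^(−0.03381 × 43.1) = 0.2329
Accumulation ratio R = 1 / (1 − e^(−kτ)) = 1 / (1 − 0.2329) = 1.304
Steady-state peak = C₀ × R = 1.08 × 1.304 = 1.408 mg/L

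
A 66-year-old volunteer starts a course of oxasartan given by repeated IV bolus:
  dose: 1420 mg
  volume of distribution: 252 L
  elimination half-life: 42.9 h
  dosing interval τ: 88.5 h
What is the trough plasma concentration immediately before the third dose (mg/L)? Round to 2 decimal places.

C₀ per dose = Dose / Vd = 1420 / 252 = 5.635 mg/L
k = ln2 / t½ = 0.693147 / 42.9 = 0.01616 h⁻¹
Fraction remaining after one interval: r = e^(−kτ) = e^(−0.01616 × 88.5) = 0.2393
Before dose 3, 2 doses have been given (aged 1τ, 2τ).
C_trough = C₀ × (r + r²) = 5.635 × (0.2393 + 0.05726) = 1.671 mg/L

1.67 mg/L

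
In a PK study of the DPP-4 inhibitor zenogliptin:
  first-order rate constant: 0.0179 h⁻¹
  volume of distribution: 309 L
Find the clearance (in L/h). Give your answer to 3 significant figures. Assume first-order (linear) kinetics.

CL = k × Vd = 0.0179 × 309 = 5.531 L/h

5.53 L/h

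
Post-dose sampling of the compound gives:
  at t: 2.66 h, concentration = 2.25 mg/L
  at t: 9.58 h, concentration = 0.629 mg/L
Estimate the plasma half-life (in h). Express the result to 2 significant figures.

3.8 h

k = ln(C₁/C₂) / (t₂ − t₁) = ln(2.25/0.629) / (9.58 − 2.66)
  = 1.275 / 6.920 = 0.1842 h⁻¹
t½ = ln2 / k = 0.693147 / 0.1842 = 3.763 h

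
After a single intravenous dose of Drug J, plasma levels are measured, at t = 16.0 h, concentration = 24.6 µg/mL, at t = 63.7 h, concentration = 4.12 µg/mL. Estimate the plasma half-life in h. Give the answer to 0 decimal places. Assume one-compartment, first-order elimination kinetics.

19 h

k = ln(C₁/C₂) / (t₂ − t₁) = ln(24.6/4.12) / (63.7 − 16.0)
  = 1.787 / 47.70 = 0.03746 h⁻¹
t½ = ln2 / k = 0.693147 / 0.03746 = 18.50 h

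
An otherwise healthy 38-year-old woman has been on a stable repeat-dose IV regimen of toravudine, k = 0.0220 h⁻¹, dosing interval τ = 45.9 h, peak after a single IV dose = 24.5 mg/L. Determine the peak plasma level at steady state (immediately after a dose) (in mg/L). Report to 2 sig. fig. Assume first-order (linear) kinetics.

e^(−kτ) = e^(−0.02200 × 45.9) = 0.3643
Accumulation ratio R = 1 / (1 − e^(−kτ)) = 1 / (1 − 0.3643) = 1.573
Steady-state peak = C₀ × R = 24.5 × 1.573 = 38.54 mg/L

39 mg/L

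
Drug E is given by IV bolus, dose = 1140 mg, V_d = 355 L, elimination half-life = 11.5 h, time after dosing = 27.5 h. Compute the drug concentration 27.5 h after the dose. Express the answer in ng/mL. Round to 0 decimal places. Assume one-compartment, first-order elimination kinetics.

C₀ = Dose / Vd = 1140 / 355 = 3.211 mg/L
k = ln2 / t½ = 0.693147 / 11.5 = 0.06027 h⁻¹
C = C₀ · e^(−k·t) = 3.211 × e^(−0.06027 × 27.5)
  = 3.211 × 0.1906 = 0.6120 mg/L
Convert: 0.6120 mg/L × 1000 = 612.0 ng/mL

612 ng/mL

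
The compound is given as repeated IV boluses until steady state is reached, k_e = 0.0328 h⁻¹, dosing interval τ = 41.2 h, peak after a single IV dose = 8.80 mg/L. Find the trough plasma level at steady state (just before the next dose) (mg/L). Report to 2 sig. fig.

e^(−kτ) = e^(−0.03280 × 41.2) = 0.2589
Accumulation ratio R = 1 / (1 − e^(−kτ)) = 1 / (1 − 0.2589) = 1.349
Steady-state trough = C₀ × R × e^(−kτ) = 8.80 × 1.349 × 0.2589 = 3.073 mg/L

3.1 mg/L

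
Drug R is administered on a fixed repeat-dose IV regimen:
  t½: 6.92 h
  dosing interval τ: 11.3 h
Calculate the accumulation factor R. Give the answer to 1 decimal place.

1.5

k = ln2 / t½ = 0.693147 / 6.92 = 0.1002 h⁻¹
e^(−kτ) = e^(−0.1002 × 11.3) = 0.3223
Accumulation ratio R = 1 / (1 − e^(−kτ)) = 1 / (1 − 0.3223) = 1.476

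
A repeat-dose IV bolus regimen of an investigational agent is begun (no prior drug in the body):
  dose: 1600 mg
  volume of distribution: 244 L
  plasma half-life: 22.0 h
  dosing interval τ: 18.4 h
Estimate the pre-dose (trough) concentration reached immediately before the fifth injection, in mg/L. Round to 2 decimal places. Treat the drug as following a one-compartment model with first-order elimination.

C₀ per dose = Dose / Vd = 1600 / 244 = 6.557 mg/L
k = ln2 / t½ = 0.693147 / 22.0 = 0.03151 h⁻¹
Fraction remaining after one interval: r = e^(−kτ) = e^(−0.03151 × 18.4) = 0.5600
Before dose 5, 4 doses have been given (aged 1τ, 2τ, 3τ, 4τ).
C_trough = C₀ × (r + r² + … + r^4) = C₀ × r(1−r^4)/(1−r)
        = 6.557 × 0.5600 × (1 − 0.09834) / (1 − 0.5600) = 7.525 mg/L

7.53 mg/L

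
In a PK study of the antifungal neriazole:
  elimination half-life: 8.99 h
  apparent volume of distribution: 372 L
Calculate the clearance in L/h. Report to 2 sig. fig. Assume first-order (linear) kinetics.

k = ln2 / t½ = 0.693147 / 8.99 = 0.07710 h⁻¹
CL = k × Vd = 0.07710 × 372 = 28.68 L/h

29 L/h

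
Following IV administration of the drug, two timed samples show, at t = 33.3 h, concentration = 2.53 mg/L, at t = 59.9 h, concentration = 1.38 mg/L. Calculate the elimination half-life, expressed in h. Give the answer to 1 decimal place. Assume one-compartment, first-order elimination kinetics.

k = ln(C₁/C₂) / (t₂ − t₁) = ln(2.53/1.38) / (59.9 − 33.3)
  = 0.6061 / 26.60 = 0.02279 h⁻¹
t½ = ln2 / k = 0.693147 / 0.02279 = 30.41 h

30.4 h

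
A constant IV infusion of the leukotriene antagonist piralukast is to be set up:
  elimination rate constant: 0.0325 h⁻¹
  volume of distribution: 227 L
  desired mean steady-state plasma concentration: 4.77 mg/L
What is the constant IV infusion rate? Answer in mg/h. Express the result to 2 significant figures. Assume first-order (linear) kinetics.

35 mg/h

CL = k × Vd = 0.03250 × 227 = 7.378 L/h
At steady state, infusion rate R₀ = Css × CL = 4.77 × 7.378 = 35.19 mg/h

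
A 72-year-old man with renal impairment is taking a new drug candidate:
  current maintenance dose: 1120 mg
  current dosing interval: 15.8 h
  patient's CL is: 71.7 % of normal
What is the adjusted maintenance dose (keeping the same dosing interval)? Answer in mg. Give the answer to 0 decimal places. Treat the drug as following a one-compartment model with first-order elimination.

803 mg

To keep the same average steady-state level, dosing rate must scale with clearance.
CL ratio = 71.7 / 100 = 0.7170
New dose (same interval) = 1120 × 0.7170 = 803.0 mg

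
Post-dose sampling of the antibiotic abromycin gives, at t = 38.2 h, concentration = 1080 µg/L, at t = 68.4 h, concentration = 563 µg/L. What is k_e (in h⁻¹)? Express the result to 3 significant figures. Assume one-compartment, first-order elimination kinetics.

k = ln(C₁/C₂) / (t₂ − t₁) = ln(1080/563) / (68.4 − 38.2)
  = 0.6514 / 30.20 = 0.02157 h⁻¹

0.0216 h⁻¹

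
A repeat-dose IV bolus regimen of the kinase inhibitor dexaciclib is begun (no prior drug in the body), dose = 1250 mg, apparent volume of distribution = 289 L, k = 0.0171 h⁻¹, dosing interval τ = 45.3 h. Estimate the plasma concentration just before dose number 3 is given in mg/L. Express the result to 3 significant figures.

C₀ per dose = Dose / Vd = 1250 / 289 = 4.325 mg/L
Fraction remaining after one interval: r = e^(−kτ) = e^(−0.01710 × 45.3) = 0.4609
Before dose 3, 2 doses have been given (aged 1τ, 2τ).
C_trough = C₀ × (r + r²) = 4.325 × (0.4609 + 0.2124) = 2.912 mg/L

2.91 mg/L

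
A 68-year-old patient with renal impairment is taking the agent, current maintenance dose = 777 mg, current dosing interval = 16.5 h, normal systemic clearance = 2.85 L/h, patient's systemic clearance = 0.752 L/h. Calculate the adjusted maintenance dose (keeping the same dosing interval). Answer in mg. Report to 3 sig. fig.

205 mg

To keep the same average steady-state level, dosing rate must scale with clearance.
CL ratio = 0.752 / 2.85 = 0.2639
New dose (same interval) = 777 × 0.2639 = 205.1 mg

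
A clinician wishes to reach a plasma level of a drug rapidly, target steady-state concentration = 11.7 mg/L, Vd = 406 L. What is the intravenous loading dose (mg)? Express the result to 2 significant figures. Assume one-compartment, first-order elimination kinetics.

LD = Css × Vd = 11.7 × 406 = 4750 mg

4800 mg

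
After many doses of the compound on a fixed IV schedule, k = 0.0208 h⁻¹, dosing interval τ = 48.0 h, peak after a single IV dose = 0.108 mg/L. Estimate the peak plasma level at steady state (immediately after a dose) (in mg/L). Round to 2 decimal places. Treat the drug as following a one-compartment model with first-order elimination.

0.17 mg/L

e^(−kτ) = e^(−0.02080 × 48.0) = 0.3685
Accumulation ratio R = 1 / (1 − e^(−kτ)) = 1 / (1 − 0.3685) = 1.584
Steady-state peak = C₀ × R = 0.108 × 1.584 = 0.1711 mg/L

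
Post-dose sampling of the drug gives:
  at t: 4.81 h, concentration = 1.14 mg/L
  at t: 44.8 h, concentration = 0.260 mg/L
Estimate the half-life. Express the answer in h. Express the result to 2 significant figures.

19 h

k = ln(C₁/C₂) / (t₂ − t₁) = ln(1.14/0.260) / (44.8 − 4.81)
  = 1.478 / 39.99 = 0.03696 h⁻¹
t½ = ln2 / k = 0.693147 / 0.03696 = 18.75 h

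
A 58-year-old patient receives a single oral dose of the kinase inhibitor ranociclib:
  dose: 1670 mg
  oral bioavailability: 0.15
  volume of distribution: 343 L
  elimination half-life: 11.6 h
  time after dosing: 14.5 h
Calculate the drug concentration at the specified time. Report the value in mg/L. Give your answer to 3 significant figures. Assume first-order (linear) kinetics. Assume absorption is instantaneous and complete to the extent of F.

0.307 mg/L

Amount reaching circulation = F × Dose = 0.15 × 1670 = 250.5 mg
C₀ = F·Dose / Vd = 250.5 / 343 = 0.7303 mg/L
k = ln2 / t½ = 0.693147 / 11.6 = 0.05975 h⁻¹
C = C₀ · e^(−k·t) = 0.7303 × e^(−0.05975 × 14.5)
  = 0.7303 × 0.4205 = 0.3071 mg/L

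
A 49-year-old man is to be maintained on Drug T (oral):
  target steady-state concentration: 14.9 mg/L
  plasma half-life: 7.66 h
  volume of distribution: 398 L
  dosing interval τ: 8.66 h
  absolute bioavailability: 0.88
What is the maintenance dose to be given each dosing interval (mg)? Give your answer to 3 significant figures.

k = ln2 / t½ = 0.693147 / 7.66 = 0.09049 h⁻¹
CL = k × Vd = 0.09049 × 398 = 36.02 L/h
At steady state, F × (Dose/τ) = Css × CL.
Dose = Css × CL × τ / F = 14.9 × 36.02 × 8.66 / 0.88 = 5282 mg

5280 mg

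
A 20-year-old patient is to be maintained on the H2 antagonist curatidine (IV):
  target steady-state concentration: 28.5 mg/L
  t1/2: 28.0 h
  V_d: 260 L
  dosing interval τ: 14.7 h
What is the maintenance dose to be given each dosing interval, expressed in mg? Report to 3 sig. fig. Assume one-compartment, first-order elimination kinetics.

k = ln2 / t½ = 0.693147 / 28.0 = 0.02476 h⁻¹
CL = k × Vd = 0.02476 × 260 = 6.438 L/h
At steady state, Dose/τ = Css × CL.
Dose = Css × CL × τ = 28.5 × 6.438 × 14.7 = 2697 mg

2700 mg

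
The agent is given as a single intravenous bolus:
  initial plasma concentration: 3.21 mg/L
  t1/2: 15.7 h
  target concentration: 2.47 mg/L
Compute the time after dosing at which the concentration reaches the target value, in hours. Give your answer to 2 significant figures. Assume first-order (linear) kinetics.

5.9 h

k = ln2 / t½ = 0.693147 / 15.7 = 0.04415 h⁻¹
t = ln(C₀ / C) / k = ln(3.210 / 2.47) / 0.04415
  = ln(1.300) / 0.04415 = 0.2624 / 0.04415 = 5.943 h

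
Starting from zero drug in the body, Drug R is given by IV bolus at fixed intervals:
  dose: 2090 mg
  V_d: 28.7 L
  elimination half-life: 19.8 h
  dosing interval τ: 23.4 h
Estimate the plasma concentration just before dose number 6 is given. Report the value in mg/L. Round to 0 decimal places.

56 mg/L

C₀ per dose = Dose / Vd = 2090 / 28.7 = 72.82 mg/L
k = ln2 / t½ = 0.693147 / 19.8 = 0.03501 h⁻¹
Fraction remaining after one interval: r = e^(−kτ) = e^(−0.03501 × 23.4) = 0.4408
Before dose 6, 5 doses have been given (aged 1τ, 2τ, 3τ, 4τ, 5τ).
C_trough = C₀ × (r + r² + … + r^5) = C₀ × r(1−r^5)/(1−r)
        = 72.82 × 0.4408 × (1 − 0.01664) / (1 − 0.4408) = 56.45 mg/L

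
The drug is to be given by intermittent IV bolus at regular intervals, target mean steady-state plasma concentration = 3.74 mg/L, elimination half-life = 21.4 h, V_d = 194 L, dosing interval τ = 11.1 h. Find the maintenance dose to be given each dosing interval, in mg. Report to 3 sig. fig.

k = ln2 / t½ = 0.693147 / 21.4 = 0.03239 h⁻¹
CL = k × Vd = 0.03239 × 194 = 6.284 L/h
At steady state, Dose/τ = Css × CL.
Dose = Css × CL × τ = 3.74 × 6.284 × 11.1 = 260.9 mg

261 mg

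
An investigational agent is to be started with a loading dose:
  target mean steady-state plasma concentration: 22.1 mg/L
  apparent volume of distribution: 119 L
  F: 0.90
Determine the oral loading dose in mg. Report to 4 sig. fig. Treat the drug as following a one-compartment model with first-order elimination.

LD = Css × Vd / F = 22.1 × 119 / 0.90 = 2922 mg

2922 mg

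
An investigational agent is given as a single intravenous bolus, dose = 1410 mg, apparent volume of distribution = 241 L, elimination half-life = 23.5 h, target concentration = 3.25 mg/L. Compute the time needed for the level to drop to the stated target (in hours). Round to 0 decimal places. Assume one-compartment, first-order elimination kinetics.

20 h

C₀ = Dose / Vd = 1410 / 241 = 5.851 mg/L
k = ln2 / t½ = 0.693147 / 23.5 = 0.02950 h⁻¹
t = ln(C₀ / C) / k = ln(5.851 / 3.25) / 0.02950
  = ln(1.800) / 0.02950 = 0.5878 / 0.02950 = 19.93 h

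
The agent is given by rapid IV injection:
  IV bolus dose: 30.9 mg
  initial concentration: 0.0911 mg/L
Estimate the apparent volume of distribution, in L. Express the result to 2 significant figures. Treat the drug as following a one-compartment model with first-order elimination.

340 L

Vd = Dose / C₀ = 30.90 / 0.0911 = 339.2 L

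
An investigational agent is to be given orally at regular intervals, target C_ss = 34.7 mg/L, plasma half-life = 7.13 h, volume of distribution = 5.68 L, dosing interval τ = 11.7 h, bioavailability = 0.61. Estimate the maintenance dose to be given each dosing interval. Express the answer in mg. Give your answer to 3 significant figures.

368 mg

k = ln2 / t½ = 0.693147 / 7.13 = 0.09722 h⁻¹
CL = k × Vd = 0.09722 × 5.68 = 0.5522 L/h
At steady state, F × (Dose/τ) = Css × CL.
Dose = Css × CL × τ / F = 34.7 × 0.5522 × 11.7 / 0.61 = 367.5 mg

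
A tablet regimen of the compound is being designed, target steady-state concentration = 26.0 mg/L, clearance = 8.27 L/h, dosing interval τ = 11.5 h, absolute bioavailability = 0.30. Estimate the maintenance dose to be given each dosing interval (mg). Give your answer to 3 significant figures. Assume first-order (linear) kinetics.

At steady state, F × (Dose/τ) = Css × CL.
Dose = Css × CL × τ / F = 26.0 × 8.270 × 11.5 / 0.30 = 8242 mg

8240 mg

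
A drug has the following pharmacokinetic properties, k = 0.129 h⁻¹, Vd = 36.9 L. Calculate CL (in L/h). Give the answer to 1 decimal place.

CL = k × Vd = 0.129 × 36.9 = 4.760 L/h

4.8 L/h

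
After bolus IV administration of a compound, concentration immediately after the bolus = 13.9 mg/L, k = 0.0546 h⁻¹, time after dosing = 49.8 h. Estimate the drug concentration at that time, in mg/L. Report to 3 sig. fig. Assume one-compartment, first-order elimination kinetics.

C = C₀ · e^(−k·t) = 13.90 × e^(−0.05460 × 49.8)
  = 13.90 × 0.06594 = 0.9166 mg/L

0.917 mg/L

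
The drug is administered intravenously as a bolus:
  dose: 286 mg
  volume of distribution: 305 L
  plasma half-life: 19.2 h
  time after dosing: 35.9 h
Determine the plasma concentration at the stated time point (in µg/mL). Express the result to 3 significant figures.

0.257 µg/mL

C₀ = Dose / Vd = 286.0 / 305 = 0.9377 mg/L
k = ln2 / t½ = 0.693147 / 19.2 = 0.03610 h⁻¹
C = C₀ · e^(−k·t) = 0.9377 × e^(−0.03610 × 35.9)
  = 0.9377 × 0.2736 = 0.2566 mg/L
(0.2566 mg/L = 0.2566 µg/mL)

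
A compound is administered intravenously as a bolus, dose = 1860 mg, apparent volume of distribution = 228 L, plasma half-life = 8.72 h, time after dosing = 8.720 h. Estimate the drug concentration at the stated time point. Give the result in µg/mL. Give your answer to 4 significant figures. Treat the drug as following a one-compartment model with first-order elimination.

C₀ = Dose / Vd = 1860 / 228 = 8.158 mg/L
k = ln2 / t½ = 0.693147 / 8.72 = 0.07949 h⁻¹
t / t½ = 8.720 / 8.72 = 1 half-lives
C = C₀ × (1/2)^1 = 8.158 × 0.5000 = 4.079 mg/L
(4.079 mg/L = 4.079 µg/mL)

4.079 µg/mL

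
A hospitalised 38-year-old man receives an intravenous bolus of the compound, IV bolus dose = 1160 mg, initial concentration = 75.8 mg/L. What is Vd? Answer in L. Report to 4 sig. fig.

15.30 L

Vd = Dose / C₀ = 1160 / 75.8 = 15.30 L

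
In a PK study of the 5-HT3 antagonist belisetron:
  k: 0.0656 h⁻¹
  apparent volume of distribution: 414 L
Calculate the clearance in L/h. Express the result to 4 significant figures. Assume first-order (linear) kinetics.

CL = k × Vd = 0.0656 × 414 = 27.16 L/h

27.16 L/h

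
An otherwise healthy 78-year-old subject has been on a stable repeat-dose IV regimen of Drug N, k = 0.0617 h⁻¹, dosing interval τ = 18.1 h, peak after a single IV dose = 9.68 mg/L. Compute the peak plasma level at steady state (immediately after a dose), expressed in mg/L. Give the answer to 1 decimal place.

14.4 mg/L

e^(−kτ) = e^(−0.06170 × 18.1) = 0.3273
Accumulation ratio R = 1 / (1 − e^(−kτ)) = 1 / (1 − 0.3273) = 1.487
Steady-state peak = C₀ × R = 9.68 × 1.487 = 14.39 mg/L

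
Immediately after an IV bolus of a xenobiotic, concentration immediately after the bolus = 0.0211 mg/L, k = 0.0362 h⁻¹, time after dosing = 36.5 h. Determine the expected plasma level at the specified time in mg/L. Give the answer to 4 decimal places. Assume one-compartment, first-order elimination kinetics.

0.0056 mg/L

C = C₀ · e^(−k·t) = 0.02110 × e^(−0.03620 × 36.5)
  = 0.02110 × 0.2668 = 0.005629 mg/L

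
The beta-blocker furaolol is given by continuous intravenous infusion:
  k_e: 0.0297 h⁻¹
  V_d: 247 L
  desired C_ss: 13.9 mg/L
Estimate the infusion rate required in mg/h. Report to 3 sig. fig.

102 mg/h

CL = k × Vd = 0.02970 × 247 = 7.336 L/h
At steady state, infusion rate R₀ = Css × CL = 13.9 × 7.336 = 102.0 mg/h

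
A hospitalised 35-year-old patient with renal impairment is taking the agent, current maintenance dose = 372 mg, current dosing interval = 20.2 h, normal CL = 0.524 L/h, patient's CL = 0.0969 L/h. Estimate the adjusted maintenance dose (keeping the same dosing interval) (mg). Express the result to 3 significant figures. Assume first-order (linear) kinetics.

68.8 mg

To keep the same average steady-state level, dosing rate must scale with clearance.
CL ratio = 0.0969 / 0.524 = 0.1849
New dose (same interval) = 372 × 0.1849 = 68.78 mg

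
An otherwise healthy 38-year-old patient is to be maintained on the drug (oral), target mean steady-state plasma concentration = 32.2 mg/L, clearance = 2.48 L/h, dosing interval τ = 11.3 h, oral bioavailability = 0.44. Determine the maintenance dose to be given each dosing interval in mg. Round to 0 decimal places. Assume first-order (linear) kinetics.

2051 mg

At steady state, F × (Dose/τ) = Css × CL.
Dose = Css × CL × τ / F = 32.2 × 2.480 × 11.3 / 0.44 = 2051 mg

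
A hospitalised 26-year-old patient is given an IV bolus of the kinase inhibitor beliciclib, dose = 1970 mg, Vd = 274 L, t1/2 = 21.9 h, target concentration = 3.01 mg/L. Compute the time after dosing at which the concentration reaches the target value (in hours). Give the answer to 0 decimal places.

28 h

C₀ = Dose / Vd = 1970 / 274 = 7.190 mg/L
k = ln2 / t½ = 0.693147 / 21.9 = 0.03165 h⁻¹
t = ln(C₀ / C) / k = ln(7.190 / 3.01) / 0.03165
  = ln(2.389) / 0.03165 = 0.8709 / 0.03165 = 27.52 h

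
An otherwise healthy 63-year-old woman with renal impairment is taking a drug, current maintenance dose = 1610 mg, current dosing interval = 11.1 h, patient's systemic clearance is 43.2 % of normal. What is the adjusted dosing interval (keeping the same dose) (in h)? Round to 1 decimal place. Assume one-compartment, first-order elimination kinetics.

To keep the same average steady-state level, dosing rate must scale with clearance.
CL ratio = 43.2 / 100 = 0.4320
New interval (same dose) = 11.1 / 0.4320 = 25.69 h

25.7 h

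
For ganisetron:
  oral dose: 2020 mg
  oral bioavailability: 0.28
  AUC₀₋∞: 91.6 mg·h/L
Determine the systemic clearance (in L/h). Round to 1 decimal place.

CL = F·Dose / AUC = 0.28 × 2020 / 91.6 = 6.175 L/h

6.2 L/h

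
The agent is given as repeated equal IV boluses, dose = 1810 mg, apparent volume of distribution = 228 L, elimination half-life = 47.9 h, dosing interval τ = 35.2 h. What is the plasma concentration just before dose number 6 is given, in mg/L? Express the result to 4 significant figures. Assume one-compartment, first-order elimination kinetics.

11.02 mg/L

C₀ per dose = Dose / Vd = 1810 / 228 = 7.939 mg/L
k = ln2 / t½ = 0.693147 / 47.9 = 0.01447 h⁻¹
Fraction remaining after one interval: r = e^(−kτ) = e^(−0.01447 × 35.2) = 0.6009
Before dose 6, 5 doses have been given (aged 1τ, 2τ, 3τ, 4τ, 5τ).
C_trough = C₀ × (r + r² + … + r^5) = C₀ × r(1−r^5)/(1−r)
        = 7.939 × 0.6009 × (1 − 0.07834) / (1 − 0.6009) = 11.02 mg/L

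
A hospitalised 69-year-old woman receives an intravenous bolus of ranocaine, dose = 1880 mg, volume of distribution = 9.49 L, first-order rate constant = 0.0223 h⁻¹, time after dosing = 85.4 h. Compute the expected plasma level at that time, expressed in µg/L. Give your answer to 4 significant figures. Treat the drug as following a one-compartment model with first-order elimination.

29500 µg/L

C₀ = Dose / Vd = 1880 / 9.49 = 198.1 mg/L
C = C₀ · e^(−k·t) = 198.1 × e^(−0.02230 × 85.4)
  = 198.1 × 0.1489 = 29.50 mg/L
Convert: 29.50 mg/L × 1000 = 29500 µg/L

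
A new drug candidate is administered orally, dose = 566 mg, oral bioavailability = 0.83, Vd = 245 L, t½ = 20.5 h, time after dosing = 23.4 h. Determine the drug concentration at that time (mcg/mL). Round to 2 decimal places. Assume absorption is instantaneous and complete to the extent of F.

0.87 mcg/mL

Amount reaching circulation = F × Dose = 0.83 × 566.0 = 469.8 mg
C₀ = F·Dose / Vd = 469.8 / 245 = 1.918 mg/L
k = ln2 / t½ = 0.693147 / 20.5 = 0.03381 h⁻¹
C = C₀ · e^(−k·t) = 1.918 × e^(−0.03381 × 23.4)
  = 1.918 × 0.4533 = 0.8694 mg/L
(0.8694 mg/L = 0.8694 mcg/mL)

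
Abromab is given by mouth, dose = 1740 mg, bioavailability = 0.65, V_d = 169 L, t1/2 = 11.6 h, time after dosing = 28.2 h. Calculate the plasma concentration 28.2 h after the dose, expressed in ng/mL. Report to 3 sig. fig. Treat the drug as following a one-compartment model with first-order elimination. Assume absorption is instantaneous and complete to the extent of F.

1240 ng/mL

Amount reaching circulation = F × Dose = 0.65 × 1740 = 1131 mg
C₀ = F·Dose / Vd = 1131 / 169 = 6.692 mg/L
k = ln2 / t½ = 0.693147 / 11.6 = 0.05975 h⁻¹
C = C₀ · e^(−k·t) = 6.692 × e^(−0.05975 × 28.2)
  = 6.692 × 0.1855 = 1.241 mg/L
Convert: 1.241 mg/L × 1000 = 1241 ng/mL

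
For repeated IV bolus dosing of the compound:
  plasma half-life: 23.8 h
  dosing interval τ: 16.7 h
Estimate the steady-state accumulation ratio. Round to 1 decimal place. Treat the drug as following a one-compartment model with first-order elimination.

k = ln2 / t½ = 0.693147 / 23.8 = 0.02912 h⁻¹
e^(−kτ) = e^(−0.02912 × 16.7) = 0.6149
Accumulation ratio R = 1 / (1 − e^(−kτ)) = 1 / (1 − 0.6149) = 2.597

2.6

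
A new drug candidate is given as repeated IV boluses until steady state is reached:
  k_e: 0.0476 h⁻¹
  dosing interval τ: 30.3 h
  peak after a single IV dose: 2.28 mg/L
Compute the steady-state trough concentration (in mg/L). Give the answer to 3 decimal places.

0.706 mg/L

e^(−kτ) = e^(−0.04760 × 30.3) = 0.2364
Accumulation ratio R = 1 / (1 − e^(−kτ)) = 1 / (1 − 0.2364) = 1.310
Steady-state trough = C₀ × R × e^(−kτ) = 2.28 × 1.310 × 0.2364 = 0.7061 mg/L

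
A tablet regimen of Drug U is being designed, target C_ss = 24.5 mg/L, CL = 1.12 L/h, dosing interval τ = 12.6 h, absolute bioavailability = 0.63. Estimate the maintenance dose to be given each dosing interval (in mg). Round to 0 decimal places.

549 mg

At steady state, F × (Dose/τ) = Css × CL.
Dose = Css × CL × τ / F = 24.5 × 1.120 × 12.6 / 0.63 = 548.8 mg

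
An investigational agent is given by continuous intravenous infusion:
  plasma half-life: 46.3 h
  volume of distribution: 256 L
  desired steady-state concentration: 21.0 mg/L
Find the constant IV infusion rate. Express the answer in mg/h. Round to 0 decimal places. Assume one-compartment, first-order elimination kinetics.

80 mg/h

k = ln2 / t½ = 0.693147 / 46.3 = 0.01497 h⁻¹
CL = k × Vd = 0.01497 × 256 = 3.832 L/h
At steady state, infusion rate R₀ = Css × CL = 21.0 × 3.832 = 80.47 mg/h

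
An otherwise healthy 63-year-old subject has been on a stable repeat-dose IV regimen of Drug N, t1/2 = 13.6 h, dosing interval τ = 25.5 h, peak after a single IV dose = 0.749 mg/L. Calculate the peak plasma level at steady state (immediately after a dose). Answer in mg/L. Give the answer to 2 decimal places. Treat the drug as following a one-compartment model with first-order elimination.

k = ln2 / t½ = 0.693147 / 13.6 = 0.05097 h⁻¹
e^(−kτ) = e^(−0.05097 × 25.5) = 0.2726
Accumulation ratio R = 1 / (1 − e^(−kτ)) = 1 / (1 − 0.2726) = 1.375
Steady-state peak = C₀ × R = 0.749 × 1.375 = 1.030 mg/L

1.03 mg/L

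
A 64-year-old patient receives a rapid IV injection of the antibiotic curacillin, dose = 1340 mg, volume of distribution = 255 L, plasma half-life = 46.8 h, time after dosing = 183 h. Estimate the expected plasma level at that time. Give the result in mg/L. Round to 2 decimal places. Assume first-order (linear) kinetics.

C₀ = Dose / Vd = 1340 / 255 = 5.255 mg/L
k = ln2 / t½ = 0.693147 / 46.8 = 0.01481 h⁻¹
C = C₀ · e^(−k·t) = 5.255 × e^(−0.01481 × 183)
  = 5.255 × 0.06652 = 0.3496 mg/L

0.35 mg/L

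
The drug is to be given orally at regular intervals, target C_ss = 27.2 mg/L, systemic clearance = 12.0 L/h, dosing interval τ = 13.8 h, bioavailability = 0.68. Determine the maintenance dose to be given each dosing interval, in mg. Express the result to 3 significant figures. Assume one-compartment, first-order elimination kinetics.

At steady state, F × (Dose/τ) = Css × CL.
Dose = Css × CL × τ / F = 27.2 × 12.00 × 13.8 / 0.68 = 6624 mg

6620 mg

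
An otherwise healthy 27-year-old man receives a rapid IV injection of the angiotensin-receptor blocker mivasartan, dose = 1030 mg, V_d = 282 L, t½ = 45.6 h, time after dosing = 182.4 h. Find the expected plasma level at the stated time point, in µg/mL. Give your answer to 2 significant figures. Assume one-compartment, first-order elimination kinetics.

0.23 µg/mL

C₀ = Dose / Vd = 1030 / 282 = 3.652 mg/L
k = ln2 / t½ = 0.693147 / 45.6 = 0.01520 h⁻¹
t / t½ = 182.4 / 45.6 = 4 half-lives
C = C₀ × (1/2)^4 = 3.652 × 0.06250 = 0.2283 mg/L
(0.2283 mg/L = 0.2283 µg/mL)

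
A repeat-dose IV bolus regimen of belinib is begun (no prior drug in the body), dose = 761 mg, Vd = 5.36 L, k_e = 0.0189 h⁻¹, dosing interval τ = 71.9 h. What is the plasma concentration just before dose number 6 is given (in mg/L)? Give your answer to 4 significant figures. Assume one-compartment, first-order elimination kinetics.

C₀ per dose = Dose / Vd = 761 / 5.36 = 142.0 mg/L
Fraction remaining after one interval: r = e^(−kτ) = e^(−0.01890 × 71.9) = 0.2569
Before dose 6, 5 doses have been given (aged 1τ, 2τ, 3τ, 4τ, 5τ).
C_trough = C₀ × (r + r² + … + r^5) = C₀ × r(1−r^5)/(1−r)
        = 142.0 × 0.2569 × (1 − 0.001119) / (1 − 0.2569) = 49.04 mg/L

49.04 mg/L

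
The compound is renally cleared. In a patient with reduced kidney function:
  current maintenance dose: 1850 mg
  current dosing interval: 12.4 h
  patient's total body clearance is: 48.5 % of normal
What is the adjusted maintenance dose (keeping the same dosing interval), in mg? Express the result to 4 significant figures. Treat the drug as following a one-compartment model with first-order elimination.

To keep the same average steady-state level, dosing rate must scale with clearance.
CL ratio = 48.5 / 100 = 0.4850
New dose (same interval) = 1850 × 0.4850 = 897.3 mg

897.3 mg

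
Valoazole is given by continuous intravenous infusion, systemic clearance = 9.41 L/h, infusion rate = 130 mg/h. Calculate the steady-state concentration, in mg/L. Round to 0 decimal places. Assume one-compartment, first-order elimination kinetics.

At steady state Css = R₀ / CL = 130 / 9.410 = 13.82 mg/L

14 mg/L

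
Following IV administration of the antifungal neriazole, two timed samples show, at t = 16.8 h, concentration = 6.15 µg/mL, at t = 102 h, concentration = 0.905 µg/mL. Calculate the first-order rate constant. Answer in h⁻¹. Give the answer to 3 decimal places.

k = ln(C₁/C₂) / (t₂ − t₁) = ln(6.15/0.905) / (102 − 16.8)
  = 1.916 / 85.20 = 0.02249 h⁻¹

0.022 h⁻¹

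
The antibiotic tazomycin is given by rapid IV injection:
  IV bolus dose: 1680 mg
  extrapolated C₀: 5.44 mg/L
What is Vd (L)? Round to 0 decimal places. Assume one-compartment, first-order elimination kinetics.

309 L

Vd = Dose / C₀ = 1680 / 5.44 = 308.8 L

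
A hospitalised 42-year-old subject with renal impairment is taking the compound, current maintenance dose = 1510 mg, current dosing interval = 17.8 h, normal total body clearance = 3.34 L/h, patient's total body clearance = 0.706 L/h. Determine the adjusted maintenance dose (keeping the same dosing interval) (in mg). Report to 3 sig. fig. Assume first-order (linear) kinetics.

319 mg

To keep the same average steady-state level, dosing rate must scale with clearance.
CL ratio = 0.706 / 3.34 = 0.2114
New dose (same interval) = 1510 × 0.2114 = 319.2 mg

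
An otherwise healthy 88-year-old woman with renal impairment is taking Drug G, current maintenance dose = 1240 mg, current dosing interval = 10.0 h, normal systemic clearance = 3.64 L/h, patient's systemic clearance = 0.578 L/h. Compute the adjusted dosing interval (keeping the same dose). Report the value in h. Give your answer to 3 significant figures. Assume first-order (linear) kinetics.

To keep the same average steady-state level, dosing rate must scale with clearance.
CL ratio = 0.578 / 3.64 = 0.1588
New interval (same dose) = 10.0 / 0.1588 = 62.97 h

63.0 h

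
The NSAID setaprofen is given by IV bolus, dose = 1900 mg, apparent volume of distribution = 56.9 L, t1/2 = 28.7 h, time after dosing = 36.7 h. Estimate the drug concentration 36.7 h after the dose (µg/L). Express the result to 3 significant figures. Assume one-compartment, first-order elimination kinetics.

C₀ = Dose / Vd = 1900 / 56.9 = 33.39 mg/L
k = ln2 / t½ = 0.693147 / 28.7 = 0.02415 h⁻¹
C = C₀ · e^(−k·t) = 33.39 × e^(−0.02415 × 36.7)
  = 33.39 × 0.4122 = 13.76 mg/L
Convert: 13.76 mg/L × 1000 = 13760 µg/L

13800 µg/L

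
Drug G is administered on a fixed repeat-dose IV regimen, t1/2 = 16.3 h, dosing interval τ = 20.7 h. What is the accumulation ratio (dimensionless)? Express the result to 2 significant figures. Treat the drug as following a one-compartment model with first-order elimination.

k = ln2 / t½ = 0.693147 / 16.3 = 0.04252 h⁻¹
e^(−kτ) = e^(−0.04252 × 20.7) = 0.4147
Accumulation ratio R = 1 / (1 − e^(−kτ)) = 1 / (1 − 0.4147) = 1.709

1.7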